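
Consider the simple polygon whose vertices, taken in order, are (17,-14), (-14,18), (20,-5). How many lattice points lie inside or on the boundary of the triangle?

191

Using the shoelace formula, 2A = |[17·18 − (-14)·(-14)] + [(-14)·(-5) − 20·18] + [20·(-14) − 17·(-5)]| = 375, so the area is 187.5.
Summing gcd(|Δx|,|Δy|) over the edges gives the boundary count: gcd(31,32) + gcd(34,23) + gcd(3,9) = 1+1+3 = 5.
Pick's theorem gives I = A − B/2 + 1 = 187.5 − 5/2 + 1 = 186, so the closed region contains I + B = 186 + 5 = 191 lattice points.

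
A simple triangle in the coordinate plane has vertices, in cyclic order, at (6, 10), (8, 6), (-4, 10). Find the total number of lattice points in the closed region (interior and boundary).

The shoelace formula gives twice the area as |(6·6 − 8·10) + (8·10 − (-4)·6) + ((-4)·10 − 6·10)| = 40, so the area is 20.
The number of boundary lattice points is Σ gcd(|Δx|,|Δy|) = gcd(2,4) + gcd(12,4) + gcd(10,0) = 2+4+10 = 16.
Pick's theorem gives I = A − B/2 + 1 = 20 − 16/2 + 1 = 13, so the closed region contains I + B = 13 + 16 = 29 lattice points.

29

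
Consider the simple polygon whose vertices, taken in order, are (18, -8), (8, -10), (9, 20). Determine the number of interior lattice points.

By the shoelace formula, twice the signed area is |[18·(-10) − 8·(-8)] + [8·20 − 9·(-10)] + [9·(-8) − 18·20]| = 298, so the area is 149.
Summing gcd(|Δx|,|Δy|) over the edges gives the boundary count: gcd(10,2) + gcd(1,30) + gcd(9,28) = 2+1+1 = 4.
By Pick's theorem A = I + B/2 − 1, so I = 149 − 4/2 + 1 = 148.

148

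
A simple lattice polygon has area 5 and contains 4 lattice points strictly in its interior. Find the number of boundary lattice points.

Pick's theorem gives A = I + B/2 − 1, so B = 2(A − I + 1) = 2(5 − 4 + 1) = 4.

4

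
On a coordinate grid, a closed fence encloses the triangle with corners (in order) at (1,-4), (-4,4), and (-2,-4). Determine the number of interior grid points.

Using the shoelace formula, 2A = |(1·4 − (-4)·(-4)) + ((-4)·(-4) − (-2)·4) + ((-2)·(-4) − 1·(-4))| = 24, so the area is 12.
The number of boundary lattice points is Σ gcd(|Δx|,|Δy|) = gcd(5,8) + gcd(2,8) + gcd(3,0) = 1+2+3 = 6.
Pick's theorem gives I = A − B/2 + 1 = 12 − 6/2 + 1 = 10.

10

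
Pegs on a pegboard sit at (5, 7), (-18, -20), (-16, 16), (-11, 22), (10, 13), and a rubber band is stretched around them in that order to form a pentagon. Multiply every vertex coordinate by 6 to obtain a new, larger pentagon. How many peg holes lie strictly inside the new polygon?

20065

By the shoelace formula, twice the signed area is |[5·(-20) − (-18)·7] + [(-18)·16 − (-16)·(-20)] + [(-16)·22 − (-11)·16] + [(-11)·13 − 10·22] + [10·7 − 5·13]| = 1116, so the area is 558.
Summing gcd(|Δx|,|Δy|) over the edges gives the boundary count: gcd(23,27) + gcd(2,36) + gcd(5,6) + gcd(21,9) + gcd(5,6) = 1+2+1+3+1 = 8.
Scaling by 6 multiplies the area by 6² = 36 (so the new area is 20088) and multiplies the boundary lattice-point count by 6, giving 48.
By Pick's theorem, the interior count of the dilated polygon is 20088 − 48/2 + 1 = 20065.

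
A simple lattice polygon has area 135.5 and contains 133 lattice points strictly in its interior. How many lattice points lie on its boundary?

Pick's theorem gives A = I + B/2 − 1, so B = 2(A − I + 1) = 2(135.5 − 133 + 1) = 7.

7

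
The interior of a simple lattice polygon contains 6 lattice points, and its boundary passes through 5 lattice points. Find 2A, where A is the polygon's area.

15

By Pick's theorem, A = I + B/2 − 1 = 6 + 5/2 − 1 = 15/2.
Hence 2A = 15.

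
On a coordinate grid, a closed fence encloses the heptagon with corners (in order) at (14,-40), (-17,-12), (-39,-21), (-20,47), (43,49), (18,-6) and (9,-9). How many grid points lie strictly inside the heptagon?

3842

By the shoelace formula, twice the signed area is |(14·(-12) − (-17)·(-40)) + ((-17)·(-21) − (-39)·(-12)) + ((-39)·47 − (-20)·(-21)) + ((-20)·49 − 43·47) + (43·(-6) − 18·49) + (18·(-9) − 9·(-6)) + (9·(-40) − 14·(-9))| = 7695, so the area is 7695/2.
Summing gcd(|Δx|,|Δy|) over the edges gives the boundary count: gcd(31,28) + gcd(22,9) + gcd(19,68) + gcd(63,2) + gcd(25,55) + gcd(9,3) + gcd(5,31) = 1+1+1+1+5+3+1 = 13.
Pick's theorem gives I = A − B/2 + 1 = 7695/2 − 13/2 + 1 = 3842.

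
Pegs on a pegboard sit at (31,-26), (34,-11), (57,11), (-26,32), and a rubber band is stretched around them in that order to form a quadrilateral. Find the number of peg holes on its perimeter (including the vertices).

6

Summing gcd(|Δx|,|Δy|) over the edges gives the boundary count: gcd(3,15) + gcd(23,22) + gcd(83,21) + gcd(57,58) = 3+1+1+1 = 6.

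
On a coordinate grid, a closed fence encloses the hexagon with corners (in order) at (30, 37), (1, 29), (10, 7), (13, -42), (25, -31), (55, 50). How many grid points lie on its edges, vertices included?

8

Along each edge there are gcd(|Δx|,|Δy|)+1 lattice points, so counting each shared vertex once the boundary has gcd(29,8) + gcd(9,22) + gcd(3,49) + gcd(12,11) + gcd(30,81) + gcd(25,13) = 1+1+1+1+3+1 = 8.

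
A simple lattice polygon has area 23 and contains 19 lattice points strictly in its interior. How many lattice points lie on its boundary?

Pick's theorem gives A = I + B/2 − 1, so B = 2(A − I + 1) = 2(23 − 19 + 1) = 10.

10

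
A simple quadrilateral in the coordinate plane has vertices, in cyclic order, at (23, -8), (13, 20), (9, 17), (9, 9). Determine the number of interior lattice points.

122

Using the shoelace formula, 2A = |(23·20 − 13·(-8)) + (13·17 − 9·20) + (9·9 − 9·17) + (9·(-8) − 23·9)| = 254, so the area is 127.
Summing gcd(|Δx|,|Δy|) over the edges gives the boundary count: gcd(10,28) + gcd(4,3) + gcd(0,8) + gcd(14,17) = 2+1+8+1 = 12.
Pick's theorem gives I = A − B/2 + 1 = 127 − 12/2 + 1 = 122.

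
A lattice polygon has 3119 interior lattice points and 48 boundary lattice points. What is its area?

3142

By Pick's theorem, A = I + B/2 − 1 = 3119 + 48/2 − 1 = 3142.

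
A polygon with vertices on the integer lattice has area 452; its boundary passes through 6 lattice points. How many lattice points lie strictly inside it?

From Pick's theorem, I = A − B/2 + 1 = 452 − 6/2 + 1 = 450.

450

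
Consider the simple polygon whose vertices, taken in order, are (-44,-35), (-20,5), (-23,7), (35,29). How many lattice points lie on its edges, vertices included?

12

Along each edge there are gcd(|Δx|,|Δy|)+1 lattice points, so counting each shared vertex once the boundary has gcd(24,40) + gcd(3,2) + gcd(58,22) + gcd(79,64) = 8+1+2+1 = 12.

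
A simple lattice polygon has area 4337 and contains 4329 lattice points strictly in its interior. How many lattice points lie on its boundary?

Pick's theorem gives A = I + B/2 − 1, so B = 2(A − I + 1) = 2(4337 − 4329 + 1) = 18.

18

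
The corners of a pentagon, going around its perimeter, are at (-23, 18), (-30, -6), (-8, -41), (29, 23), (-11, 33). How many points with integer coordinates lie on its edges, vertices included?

16

Along each edge there are gcd(|Δx|,|Δy|)+1 lattice points, so counting each shared vertex once the boundary has gcd(7,24) + gcd(22,35) + gcd(37,64) + gcd(40,10) + gcd(12,15) = 1+1+1+10+3 = 16.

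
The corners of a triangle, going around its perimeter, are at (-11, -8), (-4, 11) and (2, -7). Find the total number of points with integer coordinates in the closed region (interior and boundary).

Using the shoelace formula, 2A = |((-11)·11 − (-4)·(-8)) + ((-4)·(-7) − 2·11) + (2·(-8) − (-11)·(-7))| = 240, so the area is 120.
Summing gcd(|Δx|,|Δy|) over the edges gives the boundary count: gcd(7,19) + gcd(6,18) + gcd(13,1) = 1+6+1 = 8.
Pick's theorem gives I = A − B/2 + 1 = 120 − 8/2 + 1 = 117, so the closed region contains I + B = 117 + 8 = 125 lattice points.

125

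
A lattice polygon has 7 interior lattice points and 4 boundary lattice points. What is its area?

8

By Pick's theorem, A = I + B/2 − 1 = 7 + 4/2 − 1 = 8.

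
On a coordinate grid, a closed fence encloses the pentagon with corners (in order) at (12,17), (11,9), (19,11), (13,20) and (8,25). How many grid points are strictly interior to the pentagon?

48

Using the shoelace formula, 2A = |(12·9 − 11·17) + (11·11 − 19·9) + (19·20 − 13·11) + (13·25 − 8·20) + (8·17 − 12·25)| = 109, so the area is 54.5.
Along each edge there are gcd(|Δx|,|Δy|)+1 lattice points, so counting each shared vertex once the boundary has gcd(1,8) + gcd(8,2) + gcd(6,9) + gcd(5,5) + gcd(4,8) = 1+2+3+5+4 = 15.
By Pick's theorem A = I + B/2 − 1, so I = 54.5 − 15/2 + 1 = 48.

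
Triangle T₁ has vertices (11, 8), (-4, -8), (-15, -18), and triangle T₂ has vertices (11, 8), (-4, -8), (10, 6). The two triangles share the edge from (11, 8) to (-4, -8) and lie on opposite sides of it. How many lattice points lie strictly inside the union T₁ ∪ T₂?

0

The union is the simple quadrilateral with vertices (11, 8), (-15, -18), (-4, -8), (10, 6) in order.
The shoelace formula gives twice the area as |(11·(-18) − (-15)·8) + ((-15)·(-8) − (-4)·(-18)) + ((-4)·6 − 10·(-8)) + (10·8 − 11·6)| = 40, so the area is 20.
Along each edge there are gcd(|Δx|,|Δy|)+1 lattice points, so counting each shared vertex once the boundary has gcd(26,26) + gcd(11,10) + gcd(14,14) + gcd(1,2) = 26+1+14+1 = 42.
By Pick's theorem I = A − B/2 + 1 = 20 − 42/2 + 1 = 0.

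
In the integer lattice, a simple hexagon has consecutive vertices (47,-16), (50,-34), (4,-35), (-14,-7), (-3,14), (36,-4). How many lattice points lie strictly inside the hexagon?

2009

By the shoelace formula, twice the signed area is |(47·(-34) − 50·(-16)) + (50·(-35) − 4·(-34)) + (4·(-7) − (-14)·(-35)) + ((-14)·14 − (-3)·(-7)) + ((-3)·(-4) − 36·14) + (36·(-16) − 47·(-4))| = 4027, so the area is 4027/2.
Along each edge there are gcd(|Δx|,|Δy|)+1 lattice points, so counting each shared vertex once the boundary has gcd(3,18) + gcd(46,1) + gcd(18,28) + gcd(11,21) + gcd(39,18) + gcd(11,12) = 3+1+2+1+3+1 = 11.
Pick's theorem gives I = A − B/2 + 1 = 4027/2 − 11/2 + 1 = 2009.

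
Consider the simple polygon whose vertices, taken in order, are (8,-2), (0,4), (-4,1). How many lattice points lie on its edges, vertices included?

Summing gcd(|Δx|,|Δy|) over the edges gives the boundary count: gcd(8,6) + gcd(4,3) + gcd(12,3) = 2+1+3 = 6.

6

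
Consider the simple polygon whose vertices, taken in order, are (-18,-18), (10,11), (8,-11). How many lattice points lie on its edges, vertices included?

Along each edge there are gcd(|Δx|,|Δy|)+1 lattice points, so counting each shared vertex once the boundary has gcd(28,29) + gcd(2,22) + gcd(26,7) = 1+2+1 = 4.

4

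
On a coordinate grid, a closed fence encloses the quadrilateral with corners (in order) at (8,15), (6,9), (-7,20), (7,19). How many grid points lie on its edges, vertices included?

Along each edge there are gcd(|Δx|,|Δy|)+1 lattice points, so counting each shared vertex once the boundary has gcd(2,6) + gcd(13,11) + gcd(14,1) + gcd(1,4) = 2+1+1+1 = 5.

5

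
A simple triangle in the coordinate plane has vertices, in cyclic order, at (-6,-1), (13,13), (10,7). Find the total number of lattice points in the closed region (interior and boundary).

43

Using the shoelace formula, 2A = |[(-6)·13 − 13·(-1)] + [13·7 − 10·13] + [10·(-1) − (-6)·7]| = 72, so the area is 36.
Summing gcd(|Δx|,|Δy|) over the edges gives the boundary count: gcd(19,14) + gcd(3,6) + gcd(16,8) = 1+3+8 = 12.
Pick's theorem gives I = A − B/2 + 1 = 36 − 12/2 + 1 = 31, so the closed region contains I + B = 31 + 12 = 43 lattice points.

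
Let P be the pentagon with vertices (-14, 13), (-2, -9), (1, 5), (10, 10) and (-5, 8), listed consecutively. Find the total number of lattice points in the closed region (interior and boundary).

By the shoelace formula, twice the signed area is |((-14)·(-9) − (-2)·13) + ((-2)·5 − 1·(-9)) + (1·10 − 10·5) + (10·8 − (-5)·10) + ((-5)·13 − (-14)·8)| = 288, so the area is 144.
Along each edge there are gcd(|Δx|,|Δy|)+1 lattice points, so counting each shared vertex once the boundary has gcd(12,22) + gcd(3,14) + gcd(9,5) + gcd(15,2) + gcd(9,5) = 2+1+1+1+1 = 6.
Pick's theorem gives I = A − B/2 + 1 = 144 − 6/2 + 1 = 142, so the closed region contains I + B = 142 + 6 = 148 lattice points.

148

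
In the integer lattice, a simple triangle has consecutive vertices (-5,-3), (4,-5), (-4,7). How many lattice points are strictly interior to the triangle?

44

Using the shoelace formula, 2A = |((-5)·(-5) − 4·(-3)) + (4·7 − (-4)·(-5)) + ((-4)·(-3) − (-5)·7)| = 92, so the area is 46.
Summing gcd(|Δx|,|Δy|) over the edges gives the boundary count: gcd(9,2) + gcd(8,12) + gcd(1,10) = 1+4+1 = 6.
Pick's theorem gives I = A − B/2 + 1 = 46 − 6/2 + 1 = 44.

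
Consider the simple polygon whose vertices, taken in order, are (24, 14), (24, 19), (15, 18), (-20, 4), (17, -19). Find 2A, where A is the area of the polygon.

1693

Using the shoelace formula, 2A = |[24·19 − 24·14] + [24·18 − 15·19] + [15·4 − (-20)·18] + [(-20)·(-19) − 17·4] + [17·14 − 24·(-19)]| = 1693, so the area is 846.5.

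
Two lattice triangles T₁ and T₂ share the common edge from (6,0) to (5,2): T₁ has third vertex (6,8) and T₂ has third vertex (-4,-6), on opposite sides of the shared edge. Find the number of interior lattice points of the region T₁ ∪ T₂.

12

The union is the simple quadrilateral with vertices (6,0), (6,8), (5,2), (-4,-6) in order.
The shoelace formula gives twice the area as |[6·8 − 6·0] + [6·2 − 5·8] + [5·(-6) − (-4)·2] + [(-4)·0 − 6·(-6)]| = 34, so the area is 17.
The number of boundary lattice points is Σ gcd(|Δx|,|Δy|) = gcd(0,8) + gcd(1,6) + gcd(9,8) + gcd(10,6) = 8+1+1+2 = 12.
By Pick's theorem I = A − B/2 + 1 = 17 − 12/2 + 1 = 12.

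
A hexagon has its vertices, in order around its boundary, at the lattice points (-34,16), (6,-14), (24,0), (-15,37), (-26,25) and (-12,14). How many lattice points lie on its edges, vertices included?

17

The number of boundary lattice points is Σ gcd(|Δx|,|Δy|) = gcd(40,30) + gcd(18,14) + gcd(39,37) + gcd(11,12) + gcd(14,11) + gcd(22,2) = 10+2+1+1+1+2 = 17.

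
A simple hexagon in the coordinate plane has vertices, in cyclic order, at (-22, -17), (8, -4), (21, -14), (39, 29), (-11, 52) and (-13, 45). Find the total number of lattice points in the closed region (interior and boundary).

2549

By the shoelace formula, twice the signed area is |((-22)·(-4) − 8·(-17)) + (8·(-14) − 21·(-4)) + (21·29 − 39·(-14)) + (39·52 − (-11)·29) + ((-11)·45 − (-13)·52) + ((-13)·(-17) − (-22)·45)| = 5090, so the area is 2545.
The number of boundary lattice points is Σ gcd(|Δx|,|Δy|) = gcd(30,13) + gcd(13,10) + gcd(18,43) + gcd(50,23) + gcd(2,7) + gcd(9,62) = 1+1+1+1+1+1 = 6.
Pick's theorem gives I = A − B/2 + 1 = 2545 − 6/2 + 1 = 2543, so the closed region contains I + B = 2543 + 6 = 2549 lattice points.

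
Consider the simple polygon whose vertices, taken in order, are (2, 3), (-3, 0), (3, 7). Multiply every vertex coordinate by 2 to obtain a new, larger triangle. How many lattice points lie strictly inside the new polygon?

The shoelace formula gives twice the area as |(2·0 − (-3)·3) + ((-3)·7 − 3·0) + (3·3 − 2·7)| = 17, so the area is 8.5.
The number of boundary lattice points is Σ gcd(|Δx|,|Δy|) = gcd(5,3) + gcd(6,7) + gcd(1,4) = 1+1+1 = 3.
Scaling by 2 multiplies the area by 2² = 4 (so the new area is 34) and multiplies the boundary lattice-point count by 2, giving 6.
By Pick's theorem, the interior count of the dilated polygon is 34 − 6/2 + 1 = 32.

32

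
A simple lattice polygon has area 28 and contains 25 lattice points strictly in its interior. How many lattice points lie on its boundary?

Pick's theorem gives A = I + B/2 − 1, so B = 2(A − I + 1) = 2(28 − 25 + 1) = 8.

8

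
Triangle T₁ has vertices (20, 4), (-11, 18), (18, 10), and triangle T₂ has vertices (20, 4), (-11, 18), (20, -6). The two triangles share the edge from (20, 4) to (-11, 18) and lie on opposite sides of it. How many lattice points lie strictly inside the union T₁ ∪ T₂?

228

The union is the simple quadrilateral with vertices (20, 4), (18, 10), (-11, 18), (20, -6) in order.
The shoelace formula gives twice the area as |(20·10 − 18·4) + (18·18 − (-11)·10) + ((-11)·(-6) − 20·18) + (20·4 − 20·(-6))| = 468, so the area is 234.
The number of boundary lattice points is Σ gcd(|Δx|,|Δy|) = gcd(2,6) + gcd(29,8) + gcd(31,24) + gcd(0,10) = 2+1+1+10 = 14.
By Pick's theorem I = A − B/2 + 1 = 234 − 14/2 + 1 = 228.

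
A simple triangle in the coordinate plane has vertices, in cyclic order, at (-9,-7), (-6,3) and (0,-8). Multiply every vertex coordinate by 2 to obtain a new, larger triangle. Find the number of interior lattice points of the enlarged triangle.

184

Using the shoelace formula, 2A = |((-9)·3 − (-6)·(-7)) + ((-6)·(-8) − 0·3) + (0·(-7) − (-9)·(-8))| = 93, so the area is 93/2.
Summing gcd(|Δx|,|Δy|) over the edges gives the boundary count: gcd(3,10) + gcd(6,11) + gcd(9,1) = 1+1+1 = 3.
Scaling by 2 multiplies the area by 2² = 4 (so the new area is 186) and multiplies the boundary lattice-point count by 2, giving 6.
By Pick's theorem, the interior count of the dilated polygon is 186 − 6/2 + 1 = 184.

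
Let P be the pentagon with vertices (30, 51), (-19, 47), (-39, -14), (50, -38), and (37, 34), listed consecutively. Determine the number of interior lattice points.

By the shoelace formula, twice the signed area is |[30·47 − (-19)·51] + [(-19)·(-14) − (-39)·47] + [(-39)·(-38) − 50·(-14)] + [50·34 − 37·(-38)] + [37·51 − 30·34]| = 10633, so the area is 10633/2.
Summing gcd(|Δx|,|Δy|) over the edges gives the boundary count: gcd(49,4) + gcd(20,61) + gcd(89,24) + gcd(13,72) + gcd(7,17) = 1+1+1+1+1 = 5.
By Pick's theorem A = I + B/2 − 1, so I = 10633/2 − 5/2 + 1 = 5315.

5315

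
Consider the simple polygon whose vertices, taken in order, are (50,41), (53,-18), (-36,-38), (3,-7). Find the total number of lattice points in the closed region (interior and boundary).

2451

The shoelace formula gives twice the area as |(50·(-18) − 53·41) + (53·(-38) − (-36)·(-18)) + ((-36)·(-7) − 3·(-38)) + (3·41 − 50·(-7))| = 4896, so the area is 2448.
The number of boundary lattice points is Σ gcd(|Δx|,|Δy|) = gcd(3,59) + gcd(89,20) + gcd(39,31) + gcd(47,48) = 1+1+1+1 = 4.
Pick's theorem gives I = A − B/2 + 1 = 2448 − 4/2 + 1 = 2447, so the closed region contains I + B = 2447 + 4 = 2451 lattice points.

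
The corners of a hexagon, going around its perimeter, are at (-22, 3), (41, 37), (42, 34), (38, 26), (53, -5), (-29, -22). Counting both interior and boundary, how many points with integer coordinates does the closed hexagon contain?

2379

By the shoelace formula, twice the signed area is |[(-22)·37 − 41·3] + [41·34 − 42·37] + [42·26 − 38·34] + [38·(-5) − 53·26] + [53·(-22) − (-29)·(-5)] + [(-29)·3 − (-22)·(-22)]| = 4747, so the area is 2373.5.
Along each edge there are gcd(|Δx|,|Δy|)+1 lattice points, so counting each shared vertex once the boundary has gcd(63,34) + gcd(1,3) + gcd(4,8) + gcd(15,31) + gcd(82,17) + gcd(7,25) = 1+1+4+1+1+1 = 9.
Pick's theorem gives I = A − B/2 + 1 = 2373.5 − 9/2 + 1 = 2370, so the closed region contains I + B = 2370 + 9 = 2379 lattice points.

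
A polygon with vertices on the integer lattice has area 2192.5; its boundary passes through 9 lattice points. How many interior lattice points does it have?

Pick's theorem A = I + B/2 − 1 rearranges to I = A − B/2 + 1 = 2192.5 − 9/2 + 1 = 2189.

2189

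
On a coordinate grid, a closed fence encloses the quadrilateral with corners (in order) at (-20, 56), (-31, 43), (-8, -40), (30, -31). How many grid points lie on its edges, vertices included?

4

Summing gcd(|Δx|,|Δy|) over the edges gives the boundary count: gcd(11,13) + gcd(23,83) + gcd(38,9) + gcd(50,87) = 1+1+1+1 = 4.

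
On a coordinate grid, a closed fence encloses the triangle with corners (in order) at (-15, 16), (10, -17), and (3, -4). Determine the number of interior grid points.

By the shoelace formula, twice the signed area is |((-15)·(-17) − 10·16) + (10·(-4) − 3·(-17)) + (3·16 − (-15)·(-4))| = 94, so the area is 47.
Summing gcd(|Δx|,|Δy|) over the edges gives the boundary count: gcd(25,33) + gcd(7,13) + gcd(18,20) = 1+1+2 = 4.
By Pick's theorem A = I + B/2 − 1, so I = 47 − 4/2 + 1 = 46.

46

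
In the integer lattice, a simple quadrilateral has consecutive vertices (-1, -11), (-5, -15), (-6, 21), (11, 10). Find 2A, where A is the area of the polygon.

The shoelace formula gives twice the area as |[(-1)·(-15) − (-5)·(-11)] + [(-5)·21 − (-6)·(-15)] + [(-6)·10 − 11·21] + [11·(-11) − (-1)·10]| = 637, so the area is 318.5.

637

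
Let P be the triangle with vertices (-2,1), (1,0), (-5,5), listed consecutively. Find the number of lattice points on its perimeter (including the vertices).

3

Along each edge there are gcd(|Δx|,|Δy|)+1 lattice points, so counting each shared vertex once the boundary has gcd(3,1) + gcd(6,5) + gcd(3,4) = 1+1+1 = 3.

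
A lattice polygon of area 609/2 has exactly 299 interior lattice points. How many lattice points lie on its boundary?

13

Pick's theorem gives A = I + B/2 − 1, so B = 2(A − I + 1) = 2(609/2 − 299 + 1) = 13.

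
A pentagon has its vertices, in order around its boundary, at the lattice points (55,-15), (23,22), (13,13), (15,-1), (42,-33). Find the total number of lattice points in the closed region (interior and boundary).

Using the shoelace formula, 2A = |(55·22 − 23·(-15)) + (23·13 − 13·22) + (13·(-1) − 15·13) + (15·(-33) − 42·(-1)) + (42·(-15) − 55·(-33))| = 2092, so the area is 1046.
The number of boundary lattice points is Σ gcd(|Δx|,|Δy|) = gcd(32,37) + gcd(10,9) + gcd(2,14) + gcd(27,32) + gcd(13,18) = 1+1+2+1+1 = 6.
Pick's theorem gives I = A − B/2 + 1 = 1046 − 6/2 + 1 = 1044, so the closed region contains I + B = 1044 + 6 = 1050 lattice points.

1050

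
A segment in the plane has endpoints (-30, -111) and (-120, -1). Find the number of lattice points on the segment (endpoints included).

The number of lattice points on a segment between lattice points is gcd(|Δx|,|Δy|) + 1 = gcd(90,110) + 1 = 10 + 1 = 11.

11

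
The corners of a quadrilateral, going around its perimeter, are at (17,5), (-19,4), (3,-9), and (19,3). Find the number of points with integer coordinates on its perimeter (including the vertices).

Along each edge there are gcd(|Δx|,|Δy|)+1 lattice points, so counting each shared vertex once the boundary has gcd(36,1) + gcd(22,13) + gcd(16,12) + gcd(2,2) = 1+1+4+2 = 8.

8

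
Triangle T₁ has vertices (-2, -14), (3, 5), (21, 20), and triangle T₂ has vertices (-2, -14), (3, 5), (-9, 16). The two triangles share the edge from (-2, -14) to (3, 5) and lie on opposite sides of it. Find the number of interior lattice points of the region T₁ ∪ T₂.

273

The union is the simple quadrilateral with vertices (-2, -14), (21, 20), (3, 5), (-9, 16) in order.
By the shoelace formula, twice the signed area is |[(-2)·20 − 21·(-14)] + [21·5 − 3·20] + [3·16 − (-9)·5] + [(-9)·(-14) − (-2)·16]| = 550, so the area is 275.
Summing gcd(|Δx|,|Δy|) over the edges gives the boundary count: gcd(23,34) + gcd(18,15) + gcd(12,11) + gcd(7,30) = 1+3+1+1 = 6.
By Pick's theorem I = A − B/2 + 1 = 275 − 6/2 + 1 = 273.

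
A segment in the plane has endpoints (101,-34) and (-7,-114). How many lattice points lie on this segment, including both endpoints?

The number of lattice points on a segment between lattice points is gcd(|Δx|,|Δy|) + 1 = gcd(108,80) + 1 = 4 + 1 = 5.

5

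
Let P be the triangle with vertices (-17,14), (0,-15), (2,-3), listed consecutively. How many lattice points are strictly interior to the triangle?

130

The shoelace formula gives twice the area as |((-17)·(-15) − 0·14) + (0·(-3) − 2·(-15)) + (2·14 − (-17)·(-3))| = 262, so the area is 131.
Summing gcd(|Δx|,|Δy|) over the edges gives the boundary count: gcd(17,29) + gcd(2,12) + gcd(19,17) = 1+2+1 = 4.
Pick's theorem gives I = A − B/2 + 1 = 131 − 4/2 + 1 = 130.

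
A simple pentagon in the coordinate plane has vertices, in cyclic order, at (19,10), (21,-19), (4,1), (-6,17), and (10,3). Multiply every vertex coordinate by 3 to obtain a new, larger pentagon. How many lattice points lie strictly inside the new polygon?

2443

By the shoelace formula, twice the signed area is |[19·(-19) − 21·10] + [21·1 − 4·(-19)] + [4·17 − (-6)·1] + [(-6)·3 − 10·17] + [10·10 − 19·3]| = 545, so the area is 272.5.
Along each edge there are gcd(|Δx|,|Δy|)+1 lattice points, so counting each shared vertex once the boundary has gcd(2,29) + gcd(17,20) + gcd(10,16) + gcd(16,14) + gcd(9,7) = 1+1+2+2+1 = 7.
Scaling by 3 multiplies the area by 3² = 9 (so the new area is 2452.5) and multiplies the boundary lattice-point count by 3, giving 21.
By Pick's theorem, the interior count of the dilated polygon is 2452.5 − 21/2 + 1 = 2443.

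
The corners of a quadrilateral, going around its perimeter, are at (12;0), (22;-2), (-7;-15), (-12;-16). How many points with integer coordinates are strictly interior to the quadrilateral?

117

The shoelace formula gives twice the area as |[12·(-2) − 22·0] + [22·(-15) − (-7)·(-2)] + [(-7)·(-16) − (-12)·(-15)] + [(-12)·0 − 12·(-16)]| = 244, so the area is 122.
The number of boundary lattice points is Σ gcd(|Δx|,|Δy|) = gcd(10,2) + gcd(29,13) + gcd(5,1) + gcd(24,16) = 2+1+1+8 = 12.
Pick's theorem gives I = A − B/2 + 1 = 122 − 12/2 + 1 = 117.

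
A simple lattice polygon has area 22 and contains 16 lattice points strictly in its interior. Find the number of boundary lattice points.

14

Pick's theorem gives A = I + B/2 − 1, so B = 2(A − I + 1) = 2(22 − 16 + 1) = 14.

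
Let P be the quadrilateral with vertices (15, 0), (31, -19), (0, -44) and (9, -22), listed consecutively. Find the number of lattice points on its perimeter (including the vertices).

5

Along each edge there are gcd(|Δx|,|Δy|)+1 lattice points, so counting each shared vertex once the boundary has gcd(16,19) + gcd(31,25) + gcd(9,22) + gcd(6,22) = 1+1+1+2 = 5.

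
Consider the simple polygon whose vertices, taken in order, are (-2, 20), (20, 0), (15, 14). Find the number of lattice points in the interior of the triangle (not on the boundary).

103

The shoelace formula gives twice the area as |((-2)·0 − 20·20) + (20·14 − 15·0) + (15·20 − (-2)·14)| = 208, so the area is 104.
Summing gcd(|Δx|,|Δy|) over the edges gives the boundary count: gcd(22,20) + gcd(5,14) + gcd(17,6) = 2+1+1 = 4.
Pick's theorem gives I = A − B/2 + 1 = 104 − 4/2 + 1 = 103.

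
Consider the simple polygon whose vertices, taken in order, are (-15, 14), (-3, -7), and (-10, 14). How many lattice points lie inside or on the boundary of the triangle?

61

Using the shoelace formula, 2A = |((-15)·(-7) − (-3)·14) + ((-3)·14 − (-10)·(-7)) + ((-10)·14 − (-15)·14)| = 105, so the area is 105/2.
The number of boundary lattice points is Σ gcd(|Δx|,|Δy|) = gcd(12,21) + gcd(7,21) + gcd(5,0) = 3+7+5 = 15.
Pick's theorem gives I = A − B/2 + 1 = 105/2 − 15/2 + 1 = 46, so the closed region contains I + B = 46 + 15 = 61 lattice points.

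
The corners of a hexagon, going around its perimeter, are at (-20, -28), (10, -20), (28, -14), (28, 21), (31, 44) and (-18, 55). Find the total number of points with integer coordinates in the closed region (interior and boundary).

3405

Using the shoelace formula, 2A = |((-20)·(-20) − 10·(-28)) + (10·(-14) − 28·(-20)) + (28·21 − 28·(-14)) + (28·44 − 31·21) + (31·55 − (-18)·44) + ((-18)·(-28) − (-20)·55)| = 6762, so the area is 3381.
Along each edge there are gcd(|Δx|,|Δy|)+1 lattice points, so counting each shared vertex once the boundary has gcd(30,8) + gcd(18,6) + gcd(0,35) + gcd(3,23) + gcd(49,11) + gcd(2,83) = 2+6+35+1+1+1 = 46.
Pick's theorem gives I = A − B/2 + 1 = 3381 − 46/2 + 1 = 3359, so the closed region contains I + B = 3359 + 46 = 3405 lattice points.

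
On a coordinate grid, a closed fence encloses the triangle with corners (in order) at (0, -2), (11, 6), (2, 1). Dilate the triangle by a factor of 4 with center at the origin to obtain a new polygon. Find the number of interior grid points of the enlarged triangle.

The shoelace formula gives twice the area as |(0·6 − 11·(-2)) + (11·1 − 2·6) + (2·(-2) − 0·1)| = 17, so the area is 17/2.
Along each edge there are gcd(|Δx|,|Δy|)+1 lattice points, so counting each shared vertex once the boundary has gcd(11,8) + gcd(9,5) + gcd(2,3) = 1+1+1 = 3.
Scaling by 4 multiplies the area by 4² = 16 (so the new area is 136) and multiplies the boundary lattice-point count by 4, giving 12.
By Pick's theorem, the interior count of the dilated polygon is 136 − 12/2 + 1 = 131.

131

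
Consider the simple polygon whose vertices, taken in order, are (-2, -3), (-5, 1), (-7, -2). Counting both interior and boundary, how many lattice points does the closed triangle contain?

11

The shoelace formula gives twice the area as |[(-2)·1 − (-5)·(-3)] + [(-5)·(-2) − (-7)·1] + [(-7)·(-3) − (-2)·(-2)]| = 17, so the area is 17/2.
Summing gcd(|Δx|,|Δy|) over the edges gives the boundary count: gcd(3,4) + gcd(2,3) + gcd(5,1) = 1+1+1 = 3.
Pick's theorem gives I = A − B/2 + 1 = 17/2 − 3/2 + 1 = 8, so the closed region contains I + B = 8 + 3 = 11 lattice points.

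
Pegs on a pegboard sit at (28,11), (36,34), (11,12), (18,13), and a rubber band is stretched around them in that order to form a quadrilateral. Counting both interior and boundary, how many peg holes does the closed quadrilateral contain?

By the shoelace formula, twice the signed area is |[28·34 − 36·11] + [36·12 − 11·34] + [11·13 − 18·12] + [18·11 − 28·13]| = 375, so the area is 187.5.
Along each edge there are gcd(|Δx|,|Δy|)+1 lattice points, so counting each shared vertex once the boundary has gcd(8,23) + gcd(25,22) + gcd(7,1) + gcd(10,2) = 1+1+1+2 = 5.
Pick's theorem gives I = A − B/2 + 1 = 187.5 − 5/2 + 1 = 186, so the closed region contains I + B = 186 + 5 = 191 lattice points.

191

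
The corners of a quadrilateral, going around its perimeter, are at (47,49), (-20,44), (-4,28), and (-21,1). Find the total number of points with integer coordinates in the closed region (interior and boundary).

By the shoelace formula, twice the signed area is |(47·44 − (-20)·49) + ((-20)·28 − (-4)·44) + ((-4)·1 − (-21)·28) + ((-21)·49 − 47·1)| = 2172, so the area is 1086.
The number of boundary lattice points is Σ gcd(|Δx|,|Δy|) = gcd(67,5) + gcd(16,16) + gcd(17,27) + gcd(68,48) = 1+16+1+4 = 22.
Pick's theorem gives I = A − B/2 + 1 = 1086 − 22/2 + 1 = 1076, so the closed region contains I + B = 1076 + 22 = 1098 lattice points.

1098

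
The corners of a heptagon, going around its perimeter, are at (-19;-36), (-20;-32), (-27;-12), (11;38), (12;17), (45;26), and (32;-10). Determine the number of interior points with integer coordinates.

By the shoelace formula, twice the signed area is |((-19)·(-32) − (-20)·(-36)) + ((-20)·(-12) − (-27)·(-32)) + ((-27)·38 − 11·(-12)) + (11·17 − 12·38) + (12·26 − 45·17) + (45·(-10) − 32·26) + (32·(-36) − (-19)·(-10))| = 4976, so the area is 2488.
The number of boundary lattice points is Σ gcd(|Δx|,|Δy|) = gcd(1,4) + gcd(7,20) + gcd(38,50) + gcd(1,21) + gcd(33,9) + gcd(13,36) + gcd(51,26) = 1+1+2+1+3+1+1 = 10.
Pick's theorem gives I = A − B/2 + 1 = 2488 − 10/2 + 1 = 2484.

2484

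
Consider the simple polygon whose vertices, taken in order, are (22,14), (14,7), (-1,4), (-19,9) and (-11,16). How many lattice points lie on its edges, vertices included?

7

Along each edge there are gcd(|Δx|,|Δy|)+1 lattice points, so counting each shared vertex once the boundary has gcd(8,7) + gcd(15,3) + gcd(18,5) + gcd(8,7) + gcd(33,2) = 1+3+1+1+1 = 7.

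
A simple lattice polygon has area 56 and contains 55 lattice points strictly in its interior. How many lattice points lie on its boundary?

Pick's theorem gives A = I + B/2 − 1, so B = 2(A − I + 1) = 2(56 − 55 + 1) = 4.

4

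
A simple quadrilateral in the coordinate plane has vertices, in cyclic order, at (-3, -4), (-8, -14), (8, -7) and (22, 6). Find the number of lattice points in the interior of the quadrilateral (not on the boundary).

Using the shoelace formula, 2A = |[(-3)·(-14) − (-8)·(-4)] + [(-8)·(-7) − 8·(-14)] + [8·6 − 22·(-7)] + [22·(-4) − (-3)·6]| = 310, so the area is 155.
Summing gcd(|Δx|,|Δy|) over the edges gives the boundary count: gcd(5,10) + gcd(16,7) + gcd(14,13) + gcd(25,10) = 5+1+1+5 = 12.
Pick's theorem gives I = A − B/2 + 1 = 155 − 12/2 + 1 = 150.

150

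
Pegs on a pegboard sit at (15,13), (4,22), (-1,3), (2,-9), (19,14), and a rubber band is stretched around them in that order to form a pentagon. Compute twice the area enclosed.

The shoelace formula gives twice the area as |(15·22 − 4·13) + (4·3 − (-1)·22) + ((-1)·(-9) − 2·3) + (2·14 − 19·(-9)) + (19·13 − 15·14)| = 551, so the area is 551/2.

551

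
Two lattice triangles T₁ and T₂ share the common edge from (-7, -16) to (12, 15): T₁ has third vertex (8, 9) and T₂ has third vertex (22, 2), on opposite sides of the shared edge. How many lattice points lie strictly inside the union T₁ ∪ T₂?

280

The union is the simple quadrilateral with vertices (-7, -16), (8, 9), (12, 15), (22, 2) in order.
By the shoelace formula, twice the signed area is |[(-7)·9 − 8·(-16)] + [8·15 − 12·9] + [12·2 − 22·15] + [22·(-16) − (-7)·2]| = 567, so the area is 283.5.
Summing gcd(|Δx|,|Δy|) over the edges gives the boundary count: gcd(15,25) + gcd(4,6) + gcd(10,13) + gcd(29,18) = 5+2+1+1 = 9.
By Pick's theorem I = A − B/2 + 1 = 283.5 − 9/2 + 1 = 280.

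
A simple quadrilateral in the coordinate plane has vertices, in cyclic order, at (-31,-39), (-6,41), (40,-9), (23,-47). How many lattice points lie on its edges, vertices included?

The number of boundary lattice points is Σ gcd(|Δx|,|Δy|) = gcd(25,80) + gcd(46,50) + gcd(17,38) + gcd(54,8) = 5+2+1+2 = 10.

10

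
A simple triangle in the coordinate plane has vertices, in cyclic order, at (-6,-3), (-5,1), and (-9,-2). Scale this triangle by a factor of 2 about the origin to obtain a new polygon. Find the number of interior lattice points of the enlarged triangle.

By the shoelace formula, twice the signed area is |((-6)·1 − (-5)·(-3)) + ((-5)·(-2) − (-9)·1) + ((-9)·(-3) − (-6)·(-2))| = 13, so the area is 13/2.
Along each edge there are gcd(|Δx|,|Δy|)+1 lattice points, so counting each shared vertex once the boundary has gcd(1,4) + gcd(4,3) + gcd(3,1) = 1+1+1 = 3.
Scaling by 2 multiplies the area by 2² = 4 (so the new area is 26) and multiplies the boundary lattice-point count by 2, giving 6.
By Pick's theorem, the interior count of the dilated polygon is 26 − 6/2 + 1 = 24.

24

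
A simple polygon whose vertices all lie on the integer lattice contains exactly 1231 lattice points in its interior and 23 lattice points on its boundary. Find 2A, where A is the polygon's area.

By Pick's theorem, A = I + B/2 − 1 = 1231 + 23/2 − 1 = 2483/2.
Hence 2A = 2483.

2483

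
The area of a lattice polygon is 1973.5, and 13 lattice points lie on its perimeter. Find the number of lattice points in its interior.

1968

Pick's theorem A = I + B/2 − 1 rearranges to I = A − B/2 + 1 = 1973.5 − 13/2 + 1 = 1968.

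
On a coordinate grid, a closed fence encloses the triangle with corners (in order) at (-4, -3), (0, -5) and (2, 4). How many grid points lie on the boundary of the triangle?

Along each edge there are gcd(|Δx|,|Δy|)+1 lattice points, so counting each shared vertex once the boundary has gcd(4,2) + gcd(2,9) + gcd(6,7) = 2+1+1 = 4.

4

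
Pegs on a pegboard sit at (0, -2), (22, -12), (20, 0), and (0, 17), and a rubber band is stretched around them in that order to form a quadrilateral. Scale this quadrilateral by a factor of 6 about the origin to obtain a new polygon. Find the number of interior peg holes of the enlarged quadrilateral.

By the shoelace formula, twice the signed area is |(0·(-12) − 22·(-2)) + (22·0 − 20·(-12)) + (20·17 − 0·0) + (0·(-2) − 0·17)| = 624, so the area is 312.
The number of boundary lattice points is Σ gcd(|Δx|,|Δy|) = gcd(22,10) + gcd(2,12) + gcd(20,17) + gcd(0,19) = 2+2+1+19 = 24.
Scaling by 6 multiplies the area by 6² = 36 (so the new area is 11232) and multiplies the boundary lattice-point count by 6, giving 144.
By Pick's theorem, the interior count of the dilated polygon is 11232 − 144/2 + 1 = 11161.

11161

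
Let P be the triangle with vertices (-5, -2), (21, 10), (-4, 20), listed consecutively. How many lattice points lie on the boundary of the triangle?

The number of boundary lattice points is Σ gcd(|Δx|,|Δy|) = gcd(26,12) + gcd(25,10) + gcd(1,22) = 2+5+1 = 8.

8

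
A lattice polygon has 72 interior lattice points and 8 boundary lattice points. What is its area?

Pick's theorem states A = I + B/2 − 1, so A = 72 + 8/2 − 1 = 75.

75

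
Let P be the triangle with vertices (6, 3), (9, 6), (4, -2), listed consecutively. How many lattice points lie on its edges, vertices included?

Along each edge there are gcd(|Δx|,|Δy|)+1 lattice points, so counting each shared vertex once the boundary has gcd(3,3) + gcd(5,8) + gcd(2,5) = 3+1+1 = 5.

5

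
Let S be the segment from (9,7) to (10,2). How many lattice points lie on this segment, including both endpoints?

The number of lattice points on a segment between lattice points is gcd(|Δx|,|Δy|) + 1 = gcd(1,5) + 1 = 1 + 1 = 2.

2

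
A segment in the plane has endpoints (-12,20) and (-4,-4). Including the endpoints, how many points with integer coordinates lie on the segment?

The number of lattice points on a segment between lattice points is gcd(|Δx|,|Δy|) + 1 = gcd(8,24) + 1 = 8 + 1 = 9.

9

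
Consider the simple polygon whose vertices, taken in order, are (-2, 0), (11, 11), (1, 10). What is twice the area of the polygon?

Using the shoelace formula, 2A = |[(-2)·11 − 11·0] + [11·10 − 1·11] + [1·0 − (-2)·10]| = 97, so the area is 48.5.

97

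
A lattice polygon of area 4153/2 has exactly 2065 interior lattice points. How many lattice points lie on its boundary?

25

Pick's theorem gives A = I + B/2 − 1, so B = 2(A − I + 1) = 2(4153/2 − 2065 + 1) = 25.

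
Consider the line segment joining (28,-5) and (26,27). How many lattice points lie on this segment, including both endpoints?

3

The number of lattice points on a segment between lattice points is gcd(|Δx|,|Δy|) + 1 = gcd(2,32) + 1 = 2 + 1 = 3.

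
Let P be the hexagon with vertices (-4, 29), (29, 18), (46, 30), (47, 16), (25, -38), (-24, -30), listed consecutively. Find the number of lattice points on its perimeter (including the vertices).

Summing gcd(|Δx|,|Δy|) over the edges gives the boundary count: gcd(33,11) + gcd(17,12) + gcd(1,14) + gcd(22,54) + gcd(49,8) + gcd(20,59) = 11+1+1+2+1+1 = 17.

17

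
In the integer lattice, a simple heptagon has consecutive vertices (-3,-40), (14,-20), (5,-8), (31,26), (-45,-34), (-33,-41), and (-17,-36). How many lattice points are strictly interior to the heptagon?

The shoelace formula gives twice the area as |[(-3)·(-20) − 14·(-40)] + [14·(-8) − 5·(-20)] + [5·26 − 31·(-8)] + [31·(-34) − (-45)·26] + [(-45)·(-41) − (-33)·(-34)] + [(-33)·(-36) − (-17)·(-41)] + [(-17)·(-40) − (-3)·(-36)]| = 2888, so the area is 1444.
Along each edge there are gcd(|Δx|,|Δy|)+1 lattice points, so counting each shared vertex once the boundary has gcd(17,20) + gcd(9,12) + gcd(26,34) + gcd(76,60) + gcd(12,7) + gcd(16,5) + gcd(14,4) = 1+3+2+4+1+1+2 = 14.
By Pick's theorem A = I + B/2 − 1, so I = 1444 − 14/2 + 1 = 1438.

1438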